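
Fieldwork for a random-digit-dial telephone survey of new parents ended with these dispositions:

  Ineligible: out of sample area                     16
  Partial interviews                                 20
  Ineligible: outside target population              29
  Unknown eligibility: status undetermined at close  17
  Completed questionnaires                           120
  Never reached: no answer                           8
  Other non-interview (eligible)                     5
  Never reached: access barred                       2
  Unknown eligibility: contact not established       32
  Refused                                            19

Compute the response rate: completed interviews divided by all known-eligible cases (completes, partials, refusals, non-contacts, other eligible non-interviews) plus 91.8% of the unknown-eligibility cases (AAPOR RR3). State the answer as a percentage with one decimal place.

54.8%

Never reached = 8 + 2 = 10
Undetermined eligibility = 32 + 17 = 49
Out of scope = 29 + 16 = 45
Numerator = 120
Known eligible = 120 + 20 + 19 + 10 + 5 = 174
e × U = 0.9180 × 49 = 44.98
Denominator = 174 + 44.98 = 218.98
RR3 = 120 / 218.98 = 0.5480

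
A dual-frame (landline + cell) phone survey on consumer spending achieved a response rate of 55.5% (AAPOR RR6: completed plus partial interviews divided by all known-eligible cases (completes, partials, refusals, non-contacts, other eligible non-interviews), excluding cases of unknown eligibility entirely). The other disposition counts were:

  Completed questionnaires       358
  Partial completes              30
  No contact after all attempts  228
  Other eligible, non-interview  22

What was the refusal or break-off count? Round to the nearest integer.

Num = 358 + 30 = 388
RR6 = 388 / D = 0.555
D = 388 / 0.555 = 699.1
Remaining denominator categories sum to 638
refusal or break-off = 699.1 − 638 ≈ 61

61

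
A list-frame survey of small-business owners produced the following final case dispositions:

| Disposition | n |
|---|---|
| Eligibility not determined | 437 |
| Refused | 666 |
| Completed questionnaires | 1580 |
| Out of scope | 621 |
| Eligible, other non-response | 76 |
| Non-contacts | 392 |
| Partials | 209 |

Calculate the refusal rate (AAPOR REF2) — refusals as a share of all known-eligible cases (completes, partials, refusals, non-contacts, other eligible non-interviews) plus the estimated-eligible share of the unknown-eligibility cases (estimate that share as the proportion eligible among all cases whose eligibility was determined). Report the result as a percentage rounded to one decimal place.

20.3%

Top → 666
Eligible (known) → 1580 + 209 + 666 + 392 + 76 = 2923
e = 2923 / (2923 + 621) = 2923 / 3544 = 0.8248
e × U → 0.8248 × 437 = 360.44
Denominator → 2923 + 360.44 = 3283.44
REF2 = 666 / 3283.44 = 0.2028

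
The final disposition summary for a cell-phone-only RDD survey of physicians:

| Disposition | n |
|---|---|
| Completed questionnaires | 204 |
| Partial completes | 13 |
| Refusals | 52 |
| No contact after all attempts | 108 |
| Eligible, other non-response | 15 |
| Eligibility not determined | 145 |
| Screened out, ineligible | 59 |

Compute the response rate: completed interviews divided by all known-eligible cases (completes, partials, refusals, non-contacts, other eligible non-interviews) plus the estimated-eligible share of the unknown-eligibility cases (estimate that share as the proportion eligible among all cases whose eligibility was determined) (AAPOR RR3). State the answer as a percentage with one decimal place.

Numerator = 204
Known eligible = 204 + 13 + 52 + 108 + 15 = 392
e = 392 / (392 + 59) = 392 / 451 = 0.8692
Eligible share of unknowns = 0.8692 × 145 = 126.03
Denom = 392 + 126.03 = 518.03
RR3 = 204 / 518.03 = 0.3938

39.4%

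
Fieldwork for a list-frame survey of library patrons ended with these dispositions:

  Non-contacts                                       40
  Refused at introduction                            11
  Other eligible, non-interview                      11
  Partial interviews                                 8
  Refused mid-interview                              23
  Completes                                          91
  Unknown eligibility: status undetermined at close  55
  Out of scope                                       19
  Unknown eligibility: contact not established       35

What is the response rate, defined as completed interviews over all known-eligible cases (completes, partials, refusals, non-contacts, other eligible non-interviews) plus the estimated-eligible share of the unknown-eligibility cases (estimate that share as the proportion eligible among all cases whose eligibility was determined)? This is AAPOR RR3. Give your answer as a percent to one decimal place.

34.3%

Refusal or break-off = 11 + 23 = 34
Unknown if eligible = 35 + 55 = 90
Top → 91
Eligible (known) → 91 + 8 + 34 + 40 + 11 = 184
e = 184 / (184 + 19) = 184 / 203 = 0.9064
Eligible share of unknowns → 0.9064 × 90 = 81.58
Base → 184 + 81.58 = 265.58
RR3 = 91 / 265.58 = 0.3426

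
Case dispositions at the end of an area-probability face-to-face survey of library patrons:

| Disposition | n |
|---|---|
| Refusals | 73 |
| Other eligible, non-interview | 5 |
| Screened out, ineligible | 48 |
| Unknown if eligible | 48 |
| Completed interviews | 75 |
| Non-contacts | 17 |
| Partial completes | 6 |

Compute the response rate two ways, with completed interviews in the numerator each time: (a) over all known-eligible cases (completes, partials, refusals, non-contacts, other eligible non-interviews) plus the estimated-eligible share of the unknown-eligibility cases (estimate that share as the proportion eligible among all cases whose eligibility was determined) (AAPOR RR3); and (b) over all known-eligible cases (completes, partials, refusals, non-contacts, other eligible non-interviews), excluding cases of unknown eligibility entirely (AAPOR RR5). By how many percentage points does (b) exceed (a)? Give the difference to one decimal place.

Num = 75
Known eligible = 75 + 6 + 73 + 17 + 5 = 176
e = 176 / (176 + 48) = 176 / 224 = 0.7857
Eligible share of unknowns = 0.7857 × 48 = 37.71
Denom = 176 + 37.71 = 213.71
RR3 = 75 / 213.71 = 0.3509
Denom = 75 + 6 + 73 + 17 + 5 = 176
RR5 = 75 / 176 = 0.4261
Difference = 42.61 − 35.09 = 7.52 percentage points

7.5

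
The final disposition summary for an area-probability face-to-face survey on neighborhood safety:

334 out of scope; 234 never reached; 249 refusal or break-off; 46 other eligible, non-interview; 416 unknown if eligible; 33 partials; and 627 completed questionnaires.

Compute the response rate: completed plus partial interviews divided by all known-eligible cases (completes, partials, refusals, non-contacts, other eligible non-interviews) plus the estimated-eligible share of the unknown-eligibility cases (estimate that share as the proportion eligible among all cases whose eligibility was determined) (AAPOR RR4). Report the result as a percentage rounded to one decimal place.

Numerator = 627 + 33 = 660
Determined eligible = 627 + 33 + 249 + 234 + 46 = 1189
e = 1189 / (1189 + 334) = 1189 / 1523 = 0.7807
e × U = 0.7807 × 416 = 324.77
Base = 1189 + 324.77 = 1513.77
RR4 = 660 / 1513.77 = 0.4360

43.6%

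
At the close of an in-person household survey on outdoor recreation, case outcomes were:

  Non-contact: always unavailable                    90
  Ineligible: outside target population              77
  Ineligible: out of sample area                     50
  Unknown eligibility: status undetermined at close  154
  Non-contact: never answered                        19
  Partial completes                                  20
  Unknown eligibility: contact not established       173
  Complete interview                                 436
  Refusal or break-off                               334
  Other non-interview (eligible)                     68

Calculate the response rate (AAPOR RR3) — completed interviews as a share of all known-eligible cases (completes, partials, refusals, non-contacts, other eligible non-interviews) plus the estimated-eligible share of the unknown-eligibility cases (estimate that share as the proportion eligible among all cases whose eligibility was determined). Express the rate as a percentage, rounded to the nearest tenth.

No contact after all attempts = 19 + 90 = 109
Unknown if eligible = 173 + 154 = 327
Not eligible = 77 + 50 = 127
Numerator → 436
Known eligible → 436 + 20 + 334 + 109 + 68 = 967
e = 967 / (967 + 127) = 967 / 1094 = 0.8839
Estimated eligible among unknowns → 0.8839 × 327 = 289.04
Base → 967 + 289.04 = 1256.04
RR3 = 436 / 1256.04 = 0.3471

34.7%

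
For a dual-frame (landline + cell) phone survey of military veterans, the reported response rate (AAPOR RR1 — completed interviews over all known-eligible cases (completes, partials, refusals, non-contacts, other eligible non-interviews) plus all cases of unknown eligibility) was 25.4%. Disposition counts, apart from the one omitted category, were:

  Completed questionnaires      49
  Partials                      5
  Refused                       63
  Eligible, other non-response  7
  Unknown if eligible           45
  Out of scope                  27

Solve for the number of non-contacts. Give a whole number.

RR1 = 49 / D = 0.254
D = 49 / 0.254 = 192.9
Other denominator terms total 169
non-contacts = 192.9 − 169 ≈ 24

24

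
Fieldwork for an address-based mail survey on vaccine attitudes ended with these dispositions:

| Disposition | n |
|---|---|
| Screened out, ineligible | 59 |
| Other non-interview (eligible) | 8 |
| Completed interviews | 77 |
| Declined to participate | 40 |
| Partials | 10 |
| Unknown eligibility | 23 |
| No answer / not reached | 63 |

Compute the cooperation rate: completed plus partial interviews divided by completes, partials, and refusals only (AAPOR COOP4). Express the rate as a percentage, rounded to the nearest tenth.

68.5%

Num: 77 + 10 = 87
Denominator: 77 + 10 + 40 = 127
COOP4 = 87 / 127 = 0.6850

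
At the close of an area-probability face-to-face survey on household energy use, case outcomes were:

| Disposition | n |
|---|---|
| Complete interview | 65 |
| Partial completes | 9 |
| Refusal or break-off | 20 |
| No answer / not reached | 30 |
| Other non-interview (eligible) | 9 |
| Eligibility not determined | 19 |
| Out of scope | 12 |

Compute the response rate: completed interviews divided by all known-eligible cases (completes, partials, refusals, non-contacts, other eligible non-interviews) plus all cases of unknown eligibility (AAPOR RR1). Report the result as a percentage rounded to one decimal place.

42.8%

Num = 65
Denominator = 65 + 9 + 20 + 30 + 9 + 19 = 152
RR1 = 65 / 152 = 0.4276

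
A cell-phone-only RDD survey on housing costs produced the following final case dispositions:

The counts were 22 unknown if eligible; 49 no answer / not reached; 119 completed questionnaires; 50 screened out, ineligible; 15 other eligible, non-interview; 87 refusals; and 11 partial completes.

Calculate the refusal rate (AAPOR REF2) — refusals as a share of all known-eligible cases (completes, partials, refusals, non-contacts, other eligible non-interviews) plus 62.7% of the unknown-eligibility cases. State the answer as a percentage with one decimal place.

Top = 87
Eligible (known) = 119 + 11 + 87 + 49 + 15 = 281
Eligible share of unknowns = 0.6270 × 22 = 13.79
Denominator = 281 + 13.79 = 294.79
REF2 = 87 / 294.79 = 0.2951

29.5%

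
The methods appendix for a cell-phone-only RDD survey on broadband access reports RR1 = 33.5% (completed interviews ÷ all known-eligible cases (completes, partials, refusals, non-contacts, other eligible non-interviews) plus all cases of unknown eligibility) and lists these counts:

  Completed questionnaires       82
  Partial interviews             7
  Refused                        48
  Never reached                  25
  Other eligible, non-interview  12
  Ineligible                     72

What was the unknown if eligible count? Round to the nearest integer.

RR1 = 82 / D = 0.335
D = 82 / 0.335 = 244.8
Remaining denominator categories sum to 174
unknown if eligible = 244.8 − 174 ≈ 71

71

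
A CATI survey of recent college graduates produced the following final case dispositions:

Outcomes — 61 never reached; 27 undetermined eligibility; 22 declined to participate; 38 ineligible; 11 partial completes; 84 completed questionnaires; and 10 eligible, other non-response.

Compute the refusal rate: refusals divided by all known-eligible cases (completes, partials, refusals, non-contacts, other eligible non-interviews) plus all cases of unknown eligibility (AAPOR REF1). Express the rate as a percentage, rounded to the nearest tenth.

10.2%

Numerator: 22
Denom: 84 + 11 + 22 + 61 + 10 + 27 = 215
REF1 = 22 / 215 = 0.1023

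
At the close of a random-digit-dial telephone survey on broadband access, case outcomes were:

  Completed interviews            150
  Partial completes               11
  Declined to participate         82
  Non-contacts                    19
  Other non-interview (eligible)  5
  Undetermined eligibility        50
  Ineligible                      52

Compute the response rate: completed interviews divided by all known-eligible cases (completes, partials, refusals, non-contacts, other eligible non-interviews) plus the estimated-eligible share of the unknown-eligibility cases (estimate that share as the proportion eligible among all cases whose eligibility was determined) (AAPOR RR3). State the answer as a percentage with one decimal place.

48.6%

Top = 150
Known eligible = 150 + 11 + 82 + 19 + 5 = 267
e = 267 / (267 + 52) = 267 / 319 = 0.8370
Eligible share of unknowns = 0.8370 × 50 = 41.85
Base = 267 + 41.85 = 308.85
RR3 = 150 / 308.85 = 0.4857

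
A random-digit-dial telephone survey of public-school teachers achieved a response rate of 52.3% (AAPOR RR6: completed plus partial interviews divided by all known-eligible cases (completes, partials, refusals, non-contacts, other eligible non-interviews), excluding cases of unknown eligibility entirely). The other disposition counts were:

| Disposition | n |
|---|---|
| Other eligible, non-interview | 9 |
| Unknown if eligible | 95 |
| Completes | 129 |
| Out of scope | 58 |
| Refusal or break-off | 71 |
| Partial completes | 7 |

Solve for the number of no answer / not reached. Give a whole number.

Num: 129 + 7 = 136
RR6 = 136 / D = 0.523
D = 136 / 0.523 = 260.0
Other denominator terms total 216
no answer / not reached = 260.0 − 216 ≈ 44

44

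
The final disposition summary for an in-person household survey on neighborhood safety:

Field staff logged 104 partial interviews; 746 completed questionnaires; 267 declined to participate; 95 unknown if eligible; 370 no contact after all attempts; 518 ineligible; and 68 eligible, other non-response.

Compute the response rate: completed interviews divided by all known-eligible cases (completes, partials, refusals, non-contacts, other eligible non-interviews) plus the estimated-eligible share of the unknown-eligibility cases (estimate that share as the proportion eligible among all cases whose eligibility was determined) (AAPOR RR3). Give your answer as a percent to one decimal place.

Num: 746
Eligible (known): 746 + 104 + 267 + 370 + 68 = 1555
e = 1555 / (1555 + 518) = 1555 / 2073 = 0.7501
Eligible share of unknowns: 0.7501 × 95 = 71.26
Denominator: 1555 + 71.26 = 1626.26
RR3 = 746 / 1626.26 = 0.4587

45.9%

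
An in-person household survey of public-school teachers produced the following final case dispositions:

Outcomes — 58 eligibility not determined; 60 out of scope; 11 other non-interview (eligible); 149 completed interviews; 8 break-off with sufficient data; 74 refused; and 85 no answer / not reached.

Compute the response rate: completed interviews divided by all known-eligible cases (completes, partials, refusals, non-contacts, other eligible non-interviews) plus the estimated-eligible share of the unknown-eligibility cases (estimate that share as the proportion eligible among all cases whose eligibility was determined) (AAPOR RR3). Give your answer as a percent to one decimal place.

Num: 149
Eligible (known): 149 + 8 + 74 + 85 + 11 = 327
e = 327 / (327 + 60) = 327 / 387 = 0.8450
e × U: 0.8450 × 58 = 49.01
Denominator: 327 + 49.01 = 376.01
RR3 = 149 / 376.01 = 0.3963

39.6%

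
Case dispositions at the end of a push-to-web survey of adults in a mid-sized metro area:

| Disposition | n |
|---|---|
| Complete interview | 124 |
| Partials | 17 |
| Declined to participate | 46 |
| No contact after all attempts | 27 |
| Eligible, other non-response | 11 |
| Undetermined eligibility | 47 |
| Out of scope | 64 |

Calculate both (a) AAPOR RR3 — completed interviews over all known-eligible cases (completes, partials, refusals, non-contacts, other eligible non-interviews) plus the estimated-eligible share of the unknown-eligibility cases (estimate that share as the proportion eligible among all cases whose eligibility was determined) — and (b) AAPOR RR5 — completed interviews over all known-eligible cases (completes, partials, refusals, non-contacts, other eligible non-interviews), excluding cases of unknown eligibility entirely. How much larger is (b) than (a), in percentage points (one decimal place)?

7.7

Num = 124
Determined eligible = 124 + 17 + 46 + 27 + 11 = 225
e = 225 / (225 + 64) = 225 / 289 = 0.7785
Estimated eligible among unknowns = 0.7785 × 47 = 36.59
Base = 225 + 36.59 = 261.59
RR3 = 124 / 261.59 = 0.4740
Base = 124 + 17 + 46 + 27 + 11 = 225
RR5 = 124 / 225 = 0.5511
Difference = 55.11 − 47.40 = 7.71 percentage points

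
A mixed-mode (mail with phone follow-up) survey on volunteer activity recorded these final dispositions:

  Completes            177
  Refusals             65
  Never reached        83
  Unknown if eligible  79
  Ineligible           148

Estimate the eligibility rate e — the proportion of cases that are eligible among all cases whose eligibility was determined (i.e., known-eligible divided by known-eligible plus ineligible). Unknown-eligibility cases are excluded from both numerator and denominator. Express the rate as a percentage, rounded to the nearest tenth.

Known eligible = 177 + 65 + 83 = 325
e = 325 / (325 + 148) = 325 / 473 = 0.6871

68.7%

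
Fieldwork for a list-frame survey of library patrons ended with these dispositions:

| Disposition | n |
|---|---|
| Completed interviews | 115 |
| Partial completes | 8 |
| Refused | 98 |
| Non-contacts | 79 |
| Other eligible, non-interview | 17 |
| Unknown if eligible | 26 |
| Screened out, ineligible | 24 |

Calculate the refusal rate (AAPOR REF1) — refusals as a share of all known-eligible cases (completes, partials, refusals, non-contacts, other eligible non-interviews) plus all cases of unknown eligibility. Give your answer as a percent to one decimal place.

Top: 98
Denom: 115 + 8 + 98 + 79 + 17 + 26 = 343
REF1 = 98 / 343 = 0.2857

28.6%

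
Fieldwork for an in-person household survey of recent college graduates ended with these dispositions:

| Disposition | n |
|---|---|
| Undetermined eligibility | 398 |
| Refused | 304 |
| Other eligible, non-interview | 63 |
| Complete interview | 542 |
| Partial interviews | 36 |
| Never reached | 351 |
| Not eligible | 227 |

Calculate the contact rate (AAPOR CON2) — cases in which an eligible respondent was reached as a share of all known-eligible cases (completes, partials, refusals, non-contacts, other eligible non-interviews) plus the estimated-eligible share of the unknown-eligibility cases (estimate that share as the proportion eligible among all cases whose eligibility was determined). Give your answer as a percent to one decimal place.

57.8%

Top = 542 + 36 + 304 + 63 = 945
Known eligible = 542 + 36 + 304 + 351 + 63 = 1296
e = 1296 / (1296 + 227) = 1296 / 1523 = 0.8510
Estimated eligible among unknowns = 0.8510 × 398 = 338.70
Denominator = 1296 + 338.70 = 1634.70
CON2 = 945 / 1634.70 = 0.5781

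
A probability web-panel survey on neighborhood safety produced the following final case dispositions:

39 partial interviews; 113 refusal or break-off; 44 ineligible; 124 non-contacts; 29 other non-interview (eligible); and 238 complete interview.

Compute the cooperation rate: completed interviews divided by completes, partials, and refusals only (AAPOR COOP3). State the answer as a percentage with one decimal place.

Top = 238
Base = 238 + 39 + 113 = 390
COOP3 = 238 / 390 = 0.6103

61.0%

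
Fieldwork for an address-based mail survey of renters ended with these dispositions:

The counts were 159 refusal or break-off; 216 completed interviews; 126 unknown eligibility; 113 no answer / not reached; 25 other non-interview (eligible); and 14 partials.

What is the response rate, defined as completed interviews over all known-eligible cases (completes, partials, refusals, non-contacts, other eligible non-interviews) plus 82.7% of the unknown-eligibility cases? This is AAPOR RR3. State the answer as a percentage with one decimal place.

34.2%

Numerator: 216
Determined eligible: 216 + 14 + 159 + 113 + 25 = 527
Eligible share of unknowns: 0.8270 × 126 = 104.20
Denominator: 527 + 104.20 = 631.20
RR3 = 216 / 631.20 = 0.3422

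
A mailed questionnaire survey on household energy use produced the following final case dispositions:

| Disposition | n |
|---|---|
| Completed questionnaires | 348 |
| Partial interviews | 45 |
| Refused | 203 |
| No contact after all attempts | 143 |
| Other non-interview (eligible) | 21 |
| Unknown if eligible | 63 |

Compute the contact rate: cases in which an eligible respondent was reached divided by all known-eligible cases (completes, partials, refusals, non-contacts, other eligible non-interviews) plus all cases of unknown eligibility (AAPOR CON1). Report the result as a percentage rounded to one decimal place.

75.0%

Top: 348 + 45 + 203 + 21 = 617
Denom: 348 + 45 + 203 + 143 + 21 + 63 = 823
CON1 = 617 / 823 = 0.7497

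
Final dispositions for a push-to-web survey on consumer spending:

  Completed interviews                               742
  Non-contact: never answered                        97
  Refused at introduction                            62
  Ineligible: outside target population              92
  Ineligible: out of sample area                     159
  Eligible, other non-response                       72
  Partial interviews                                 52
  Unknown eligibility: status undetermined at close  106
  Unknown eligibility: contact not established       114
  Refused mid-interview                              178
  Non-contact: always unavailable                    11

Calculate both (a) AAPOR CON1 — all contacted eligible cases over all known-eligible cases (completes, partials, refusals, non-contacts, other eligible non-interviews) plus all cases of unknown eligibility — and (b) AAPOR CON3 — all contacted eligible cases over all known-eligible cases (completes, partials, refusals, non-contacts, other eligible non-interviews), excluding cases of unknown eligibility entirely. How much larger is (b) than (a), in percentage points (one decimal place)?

Refusal or break-off = 62 + 178 = 240
No contact after all attempts = 97 + 11 = 108
Unknown eligibility = 114 + 106 = 220
Not eligible = 92 + 159 = 251
Top → 742 + 52 + 240 + 72 = 1106
Denominator → 742 + 52 + 240 + 108 + 72 + 220 = 1434
CON1 = 1106 / 1434 = 0.7713
Denominator → 742 + 52 + 240 + 108 + 72 = 1214
CON3 = 1106 / 1214 = 0.9110
Difference = 91.10 − 77.13 = 13.97 percentage points

14.0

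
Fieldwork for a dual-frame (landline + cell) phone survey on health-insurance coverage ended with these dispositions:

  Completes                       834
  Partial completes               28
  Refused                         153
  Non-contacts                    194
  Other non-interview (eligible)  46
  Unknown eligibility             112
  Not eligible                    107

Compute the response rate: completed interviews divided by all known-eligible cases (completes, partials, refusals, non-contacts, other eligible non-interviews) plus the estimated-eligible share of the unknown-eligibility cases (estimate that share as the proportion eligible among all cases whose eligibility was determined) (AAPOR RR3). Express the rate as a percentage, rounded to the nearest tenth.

61.4%

Numerator = 834
Determined eligible = 834 + 28 + 153 + 194 + 46 = 1255
e = 1255 / (1255 + 107) = 1255 / 1362 = 0.9214
e × U = 0.9214 × 112 = 103.20
Base = 1255 + 103.20 = 1358.20
RR3 = 834 / 1358.20 = 0.6140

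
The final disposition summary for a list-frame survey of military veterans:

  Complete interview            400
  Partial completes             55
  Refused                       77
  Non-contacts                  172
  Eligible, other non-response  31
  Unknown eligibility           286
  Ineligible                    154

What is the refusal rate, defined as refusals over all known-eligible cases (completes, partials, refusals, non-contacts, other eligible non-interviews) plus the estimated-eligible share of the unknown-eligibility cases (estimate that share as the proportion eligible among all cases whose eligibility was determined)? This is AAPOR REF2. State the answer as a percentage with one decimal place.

7.9%

Num → 77
Eligible (known) → 400 + 55 + 77 + 172 + 31 = 735
e = 735 / (735 + 154) = 735 / 889 = 0.8268
Eligible share of unknowns → 0.8268 × 286 = 236.46
Denom → 735 + 236.46 = 971.46
REF2 = 77 / 971.46 = 0.0793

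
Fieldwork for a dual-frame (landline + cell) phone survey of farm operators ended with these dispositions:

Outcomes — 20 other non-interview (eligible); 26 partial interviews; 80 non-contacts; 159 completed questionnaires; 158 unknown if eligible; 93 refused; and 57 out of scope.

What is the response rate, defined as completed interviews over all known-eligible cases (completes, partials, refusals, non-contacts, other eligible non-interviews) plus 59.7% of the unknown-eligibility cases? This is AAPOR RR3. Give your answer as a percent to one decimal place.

Numerator: 159
Known eligible: 159 + 26 + 93 + 80 + 20 = 378
Eligible share of unknowns: 0.5970 × 158 = 94.33
Denom: 378 + 94.33 = 472.33
RR3 = 159 / 472.33 = 0.3366

33.7%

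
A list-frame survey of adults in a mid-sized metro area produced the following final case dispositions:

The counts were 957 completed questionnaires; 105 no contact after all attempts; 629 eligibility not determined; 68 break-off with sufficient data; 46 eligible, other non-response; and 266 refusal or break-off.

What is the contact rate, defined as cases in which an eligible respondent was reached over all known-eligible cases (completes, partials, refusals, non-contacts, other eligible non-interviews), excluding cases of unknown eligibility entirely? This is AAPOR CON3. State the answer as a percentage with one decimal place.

Numerator → 957 + 68 + 266 + 46 = 1337
Base → 957 + 68 + 266 + 105 + 46 = 1442
CON3 = 1337 / 1442 = 0.9272

92.7%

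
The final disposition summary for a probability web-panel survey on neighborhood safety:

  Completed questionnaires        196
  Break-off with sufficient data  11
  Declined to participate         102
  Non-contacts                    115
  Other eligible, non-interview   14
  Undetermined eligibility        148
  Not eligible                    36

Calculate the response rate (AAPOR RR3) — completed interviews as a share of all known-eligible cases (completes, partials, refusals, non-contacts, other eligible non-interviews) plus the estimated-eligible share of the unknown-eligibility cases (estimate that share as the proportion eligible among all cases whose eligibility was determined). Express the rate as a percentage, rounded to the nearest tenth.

34.1%

Num: 196
Known eligible: 196 + 11 + 102 + 115 + 14 = 438
e = 438 / (438 + 36) = 438 / 474 = 0.9241
Estimated eligible among unknowns: 0.9241 × 148 = 136.77
Denom: 438 + 136.77 = 574.77
RR3 = 196 / 574.77 = 0.3410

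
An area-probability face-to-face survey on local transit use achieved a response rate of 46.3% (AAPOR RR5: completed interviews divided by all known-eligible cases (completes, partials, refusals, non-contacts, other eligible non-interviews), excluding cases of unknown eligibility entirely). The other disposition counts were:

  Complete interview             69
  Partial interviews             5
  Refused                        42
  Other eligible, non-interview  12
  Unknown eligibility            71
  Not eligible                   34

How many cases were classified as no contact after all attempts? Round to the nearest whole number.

21

RR5 = 69 / D = 0.463
D = 69 / 0.463 = 149.0
Rest of base = 128
no contact after all attempts = 149.0 − 128 ≈ 21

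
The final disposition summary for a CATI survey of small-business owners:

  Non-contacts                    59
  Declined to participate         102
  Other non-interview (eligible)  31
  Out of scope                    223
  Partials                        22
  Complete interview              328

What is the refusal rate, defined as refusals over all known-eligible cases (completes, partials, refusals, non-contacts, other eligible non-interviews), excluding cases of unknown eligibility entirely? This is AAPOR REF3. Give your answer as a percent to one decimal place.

18.8%

Top = 102
Base = 328 + 22 + 102 + 59 + 31 = 542
REF3 = 102 / 542 = 0.1882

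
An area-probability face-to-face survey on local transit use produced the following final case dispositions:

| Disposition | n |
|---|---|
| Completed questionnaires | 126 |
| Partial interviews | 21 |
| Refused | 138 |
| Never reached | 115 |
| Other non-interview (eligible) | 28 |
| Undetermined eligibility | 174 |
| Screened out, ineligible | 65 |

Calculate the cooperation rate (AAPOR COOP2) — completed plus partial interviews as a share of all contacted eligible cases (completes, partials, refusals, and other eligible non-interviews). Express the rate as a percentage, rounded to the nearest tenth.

Num = 126 + 21 = 147
Denom = 126 + 21 + 138 + 28 = 313
COOP2 = 147 / 313 = 0.4696

47.0%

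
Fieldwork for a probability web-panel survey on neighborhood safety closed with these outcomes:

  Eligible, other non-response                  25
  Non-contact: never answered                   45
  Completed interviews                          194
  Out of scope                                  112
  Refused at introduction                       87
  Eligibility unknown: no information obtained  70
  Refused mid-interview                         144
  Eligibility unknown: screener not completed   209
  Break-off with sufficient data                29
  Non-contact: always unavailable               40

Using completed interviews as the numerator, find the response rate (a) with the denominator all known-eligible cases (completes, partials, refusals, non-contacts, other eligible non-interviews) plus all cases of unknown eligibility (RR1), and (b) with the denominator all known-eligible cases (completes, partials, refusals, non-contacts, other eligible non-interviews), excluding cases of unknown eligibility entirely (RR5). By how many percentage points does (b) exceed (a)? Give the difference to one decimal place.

Refusals = 87 + 144 = 231
Non-contacts = 45 + 40 = 85
Undetermined eligibility = 209 + 70 = 279
Top = 194
Base = 194 + 29 + 231 + 85 + 25 + 279 = 843
RR1 = 194 / 843 = 0.2301
Base = 194 + 29 + 231 + 85 + 25 = 564
RR5 = 194 / 564 = 0.3440
Difference = 34.40 − 23.01 = 11.39 percentage points

11.4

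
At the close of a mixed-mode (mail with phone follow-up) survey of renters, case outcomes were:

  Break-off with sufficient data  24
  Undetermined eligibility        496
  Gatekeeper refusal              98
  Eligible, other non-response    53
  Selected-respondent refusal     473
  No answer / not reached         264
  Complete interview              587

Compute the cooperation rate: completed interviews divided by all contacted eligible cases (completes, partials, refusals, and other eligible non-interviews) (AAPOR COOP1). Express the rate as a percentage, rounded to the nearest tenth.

47.5%

Refusal or break-off = 98 + 473 = 571
Num = 587
Denom = 587 + 24 + 571 + 53 = 1235
COOP1 = 587 / 1235 = 0.4753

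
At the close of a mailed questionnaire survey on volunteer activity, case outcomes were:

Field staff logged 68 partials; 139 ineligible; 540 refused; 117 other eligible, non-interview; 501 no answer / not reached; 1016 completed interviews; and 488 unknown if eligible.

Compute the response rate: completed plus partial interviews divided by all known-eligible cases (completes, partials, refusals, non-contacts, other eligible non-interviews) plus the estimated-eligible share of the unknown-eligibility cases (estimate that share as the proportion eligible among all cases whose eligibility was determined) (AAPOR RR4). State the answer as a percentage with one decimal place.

40.1%

Num → 1016 + 68 = 1084
Known eligible → 1016 + 68 + 540 + 501 + 117 = 2242
e = 2242 / (2242 + 139) = 2242 / 2381 = 0.9416
Eligible share of unknowns → 0.9416 × 488 = 459.50
Base → 2242 + 459.50 = 2701.50
RR4 = 1084 / 2701.50 = 0.4013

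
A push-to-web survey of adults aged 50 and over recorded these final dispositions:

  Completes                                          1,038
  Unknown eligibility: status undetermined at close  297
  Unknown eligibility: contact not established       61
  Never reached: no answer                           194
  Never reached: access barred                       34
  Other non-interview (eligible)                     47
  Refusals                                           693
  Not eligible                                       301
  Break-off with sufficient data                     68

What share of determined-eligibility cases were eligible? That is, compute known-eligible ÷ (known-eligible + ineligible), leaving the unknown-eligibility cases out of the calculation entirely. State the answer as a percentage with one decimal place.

87.3%

Never reached = 194 + 34 = 228
Undetermined eligibility = 61 + 297 = 358
Eligible (known) = 1038 + 68 + 693 + 228 + 47 = 2074
e = 2074 / (2074 + 301) = 2074 / 2375 = 0.8733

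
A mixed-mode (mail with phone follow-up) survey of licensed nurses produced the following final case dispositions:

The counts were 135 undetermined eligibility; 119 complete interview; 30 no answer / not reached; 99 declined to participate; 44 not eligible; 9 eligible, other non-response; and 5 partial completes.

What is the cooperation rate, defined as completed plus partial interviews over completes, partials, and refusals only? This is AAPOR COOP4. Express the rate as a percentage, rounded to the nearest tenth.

Num = 119 + 5 = 124
Denominator = 119 + 5 + 99 = 223
COOP4 = 124 / 223 = 0.5561

55.6%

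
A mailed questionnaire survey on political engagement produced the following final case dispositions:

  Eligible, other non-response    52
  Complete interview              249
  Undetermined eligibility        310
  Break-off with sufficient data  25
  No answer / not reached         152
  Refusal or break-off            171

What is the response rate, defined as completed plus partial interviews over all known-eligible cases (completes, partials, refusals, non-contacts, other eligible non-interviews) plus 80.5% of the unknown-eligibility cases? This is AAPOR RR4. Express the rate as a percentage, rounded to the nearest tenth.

30.5%

Numerator → 249 + 25 = 274
Known eligible → 249 + 25 + 171 + 152 + 52 = 649
e × U → 0.8050 × 310 = 249.55
Denominator → 649 + 249.55 = 898.55
RR4 = 274 / 898.55 = 0.3049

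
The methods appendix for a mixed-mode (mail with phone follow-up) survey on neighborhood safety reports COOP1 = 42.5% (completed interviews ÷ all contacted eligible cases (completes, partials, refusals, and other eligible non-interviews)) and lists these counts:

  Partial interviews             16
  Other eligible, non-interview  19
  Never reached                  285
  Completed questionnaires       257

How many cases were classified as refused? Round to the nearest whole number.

COOP1 = 257 / D = 0.425
D = 257 / 0.425 = 604.7
Other denominator terms total 292
refused = 604.7 − 292 ≈ 313

313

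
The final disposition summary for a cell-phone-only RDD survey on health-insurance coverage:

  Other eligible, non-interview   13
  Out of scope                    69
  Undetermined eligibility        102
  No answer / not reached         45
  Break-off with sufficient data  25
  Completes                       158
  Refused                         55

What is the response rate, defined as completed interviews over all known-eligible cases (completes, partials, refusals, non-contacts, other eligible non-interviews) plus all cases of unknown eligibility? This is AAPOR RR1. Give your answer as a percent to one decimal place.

Numerator = 158
Denominator = 158 + 25 + 55 + 45 + 13 + 102 = 398
RR1 = 158 / 398 = 0.3970

39.7%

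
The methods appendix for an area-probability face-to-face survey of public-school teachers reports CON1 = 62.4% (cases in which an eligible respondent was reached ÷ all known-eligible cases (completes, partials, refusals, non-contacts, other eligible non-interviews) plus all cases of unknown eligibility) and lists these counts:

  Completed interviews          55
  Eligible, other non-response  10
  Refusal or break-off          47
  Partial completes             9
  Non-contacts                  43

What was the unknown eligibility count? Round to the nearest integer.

30

Numerator: 55 + 9 + 47 + 10 = 121
CON1 = 121 / D = 0.624
D = 121 / 0.624 = 193.9
Remaining denominator categories sum to 164
unknown eligibility = 193.9 − 164 ≈ 30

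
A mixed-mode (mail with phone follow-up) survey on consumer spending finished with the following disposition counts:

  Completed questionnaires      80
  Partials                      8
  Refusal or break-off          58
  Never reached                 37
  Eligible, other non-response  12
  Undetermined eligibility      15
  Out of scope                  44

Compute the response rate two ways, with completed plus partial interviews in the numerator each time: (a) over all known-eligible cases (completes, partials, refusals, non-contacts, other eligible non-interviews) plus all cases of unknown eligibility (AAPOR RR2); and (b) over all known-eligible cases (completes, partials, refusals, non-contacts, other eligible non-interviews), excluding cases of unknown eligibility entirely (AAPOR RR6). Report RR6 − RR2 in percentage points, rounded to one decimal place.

3.2

Numerator: 80 + 8 = 88
Base: 80 + 8 + 58 + 37 + 12 + 15 = 210
RR2 = 88 / 210 = 0.4190
Base: 80 + 8 + 58 + 37 + 12 = 195
RR6 = 88 / 195 = 0.4513
Difference = 45.13 − 41.90 = 3.23 percentage points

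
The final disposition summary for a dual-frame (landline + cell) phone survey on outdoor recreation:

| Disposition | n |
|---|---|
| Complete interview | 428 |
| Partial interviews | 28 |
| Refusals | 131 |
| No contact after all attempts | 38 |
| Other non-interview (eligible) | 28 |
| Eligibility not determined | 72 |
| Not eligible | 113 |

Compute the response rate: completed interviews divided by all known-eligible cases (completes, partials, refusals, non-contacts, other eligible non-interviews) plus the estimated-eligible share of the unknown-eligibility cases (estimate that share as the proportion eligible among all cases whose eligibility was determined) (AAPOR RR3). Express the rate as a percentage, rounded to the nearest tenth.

Num: 428
Eligible (known): 428 + 28 + 131 + 38 + 28 = 653
e = 653 / (653 + 113) = 653 / 766 = 0.8525
Estimated eligible among unknowns: 0.8525 × 72 = 61.38
Base: 653 + 61.38 = 714.38
RR3 = 428 / 714.38 = 0.5991

59.9%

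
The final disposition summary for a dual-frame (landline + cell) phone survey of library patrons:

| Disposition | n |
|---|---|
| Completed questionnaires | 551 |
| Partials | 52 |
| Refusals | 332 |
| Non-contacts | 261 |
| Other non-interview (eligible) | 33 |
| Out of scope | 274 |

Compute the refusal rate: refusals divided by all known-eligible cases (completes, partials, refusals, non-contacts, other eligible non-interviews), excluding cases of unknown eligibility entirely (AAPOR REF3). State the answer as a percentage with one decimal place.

27.0%

Numerator: 332
Base: 551 + 52 + 332 + 261 + 33 = 1229
REF3 = 332 / 1229 = 0.2701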